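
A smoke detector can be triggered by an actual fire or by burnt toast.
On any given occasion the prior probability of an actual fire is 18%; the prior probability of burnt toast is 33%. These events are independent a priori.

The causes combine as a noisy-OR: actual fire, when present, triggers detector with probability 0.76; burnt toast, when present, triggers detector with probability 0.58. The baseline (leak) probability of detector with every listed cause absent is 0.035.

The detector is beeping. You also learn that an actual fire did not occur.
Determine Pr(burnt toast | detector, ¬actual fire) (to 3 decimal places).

Pr(burnt toast | detector, ¬actual fire) ≈ 0.893

Under noisy-OR, P(detector | causes) = 1 − (1−0.035)·∏(1−qᵢ) over the active causes.
P(detector | ¬actual fire) = 0.035×0.67 + 0.5947×0.33 = 0.023450 + 0.196251 = 0.219701
Restricting to configurations with burnt toast present: 0.5947×0.33 = 0.196251.
P(burnt toast | detector, ¬actual fire) = 0.196251 / 0.219701 ≈ 0.893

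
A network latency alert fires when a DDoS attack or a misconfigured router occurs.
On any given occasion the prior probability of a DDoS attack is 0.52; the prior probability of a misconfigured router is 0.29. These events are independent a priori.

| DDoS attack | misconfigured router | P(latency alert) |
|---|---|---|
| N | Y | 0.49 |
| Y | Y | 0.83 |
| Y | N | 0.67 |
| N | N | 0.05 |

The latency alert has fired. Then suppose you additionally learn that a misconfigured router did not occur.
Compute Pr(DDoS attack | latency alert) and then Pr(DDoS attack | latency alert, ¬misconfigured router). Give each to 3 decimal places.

Pr(DDoS attack | latency alert) ≈ 0.814; Pr(DDoS attack | latency alert, ¬misconfigured router) ≈ 0.936

For the numerator, keep only DDoS attack=true terms: 0.247364 + 0.125164 = 0.372528
Denominator P(latency alert): 0.05×0.48×0.71 + 0.49×0.48×0.29 + 0.67×0.52×0.71 + 0.83×0.52×0.29 = 0.457776
Posterior = 0.372528 / 0.457776 ≈ 0.814

With the extra evidence:
P(latency alert | ¬misconfigured router) = 0.05·0.48 + 0.67·0.52 = 0.024000 + 0.348400 = 0.372400
The DDoS attack-present share is 0.67·0.52 = 0.348400.
Hence the posterior is 0.348400/0.372400 ≈ 0.936.
Ruling out misconfigured router raises the posterior on DDoS attack — the flip side of explaining away.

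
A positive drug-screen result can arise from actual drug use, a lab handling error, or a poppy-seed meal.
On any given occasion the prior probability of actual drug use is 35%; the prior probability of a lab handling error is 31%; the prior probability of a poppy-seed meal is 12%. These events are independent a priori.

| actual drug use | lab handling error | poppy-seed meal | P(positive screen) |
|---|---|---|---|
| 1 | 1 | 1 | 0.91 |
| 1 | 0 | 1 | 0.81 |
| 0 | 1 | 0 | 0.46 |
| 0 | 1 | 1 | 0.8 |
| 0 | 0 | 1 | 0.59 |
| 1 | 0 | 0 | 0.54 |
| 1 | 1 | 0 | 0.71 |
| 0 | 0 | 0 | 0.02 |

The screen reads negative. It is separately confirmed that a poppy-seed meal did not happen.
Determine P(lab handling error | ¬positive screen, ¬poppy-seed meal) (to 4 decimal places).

Enumerate the 4 (actual drug use, lab handling error) configurations and weight by the priors:
  P(¬positive screen | ¬poppy-seed meal) = 0.98×0.65×0.69 + 0.54×0.65×0.31 + 0.46×0.35×0.69 + 0.29×0.35×0.31
        = 0.439530 + 0.108810 + 0.111090 + 0.031465 = 0.690895
The terms with lab handling error present sum to 0.140275, so
  P(lab handling error | ¬positive screen, ¬poppy-seed meal) = 0.140275 / 0.690895 ≈ 0.2030

P(lab handling error | ¬positive screen, ¬poppy-seed meal) ≈ 0.2030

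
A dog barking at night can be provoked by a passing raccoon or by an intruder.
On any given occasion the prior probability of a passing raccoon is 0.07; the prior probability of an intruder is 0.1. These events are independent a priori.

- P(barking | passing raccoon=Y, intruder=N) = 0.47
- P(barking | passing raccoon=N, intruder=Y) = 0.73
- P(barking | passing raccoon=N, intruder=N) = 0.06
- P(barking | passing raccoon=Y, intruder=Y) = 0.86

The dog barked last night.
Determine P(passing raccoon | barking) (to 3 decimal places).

P(barking) = 0.06·0.93·0.9 + 0.73·0.93·0.1 + 0.47·0.07·0.9 + 0.86·0.07·0.1 = 0.050220 + 0.067890 + 0.029610 + 0.006020 = 0.153740
Restricting to configurations with passing raccoon present: 0.029610 + 0.006020 = 0.035630.
Hence the posterior is 0.035630/0.153740 ≈ 0.232.

P(passing raccoon | barking) ≈ 0.232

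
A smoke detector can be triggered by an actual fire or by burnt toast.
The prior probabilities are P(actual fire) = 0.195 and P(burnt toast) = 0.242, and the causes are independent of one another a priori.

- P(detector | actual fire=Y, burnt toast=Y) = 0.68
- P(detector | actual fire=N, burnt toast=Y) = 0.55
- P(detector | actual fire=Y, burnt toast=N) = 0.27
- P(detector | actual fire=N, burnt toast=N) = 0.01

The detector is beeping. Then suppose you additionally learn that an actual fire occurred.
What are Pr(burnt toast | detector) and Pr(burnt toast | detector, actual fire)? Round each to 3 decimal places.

Pr(burnt toast | detector) ≈ 0.752; Pr(burnt toast | detector, actual fire) ≈ 0.446

P(detector) = 0.01*0.805*0.758 + 0.55*0.805*0.242 + 0.27*0.195*0.758 + 0.68*0.195*0.242 = 0.006102 + 0.107146 + 0.039909 + 0.032089 = 0.185246
The burnt toast-present share is 0.107146 + 0.032089 = 0.139235.
Hence the posterior is 0.139235/0.185246 ≈ 0.752.

Now also conditioning on actual fire=true:
P(detector | actual fire) = 0.27*0.758 + 0.68*0.242 = 0.204660 + 0.164560 = 0.369220
Of this, 0.164560 comes from 0.68*0.242 (the burnt toast=true cases).
Hence the posterior is 0.164560/0.369220 ≈ 0.446.
Conditioning on actual fire lowers the posterior on burnt toast: the classic explaining-away effect in a common-effect structure.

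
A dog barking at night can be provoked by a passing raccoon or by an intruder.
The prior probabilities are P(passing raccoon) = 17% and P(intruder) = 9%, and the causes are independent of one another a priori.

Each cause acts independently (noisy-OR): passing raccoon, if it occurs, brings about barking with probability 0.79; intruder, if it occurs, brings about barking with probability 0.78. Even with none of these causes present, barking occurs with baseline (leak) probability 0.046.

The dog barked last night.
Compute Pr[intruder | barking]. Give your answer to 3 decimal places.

Under noisy-OR, P(barking | causes) = 1 − (1−0.046)·∏(1−qᵢ) over the active causes.
Numerator (weight on configurations with intruder): 0.059022 + 0.014626 = 0.073648
The normalizing constant is 0.046×0.83×0.91 + 0.79012×0.83×0.09 + 0.79966×0.17×0.91 + 0.955925×0.17×0.09 = 0.232099
Posterior = 0.073648 / 0.232099 ≈ 0.317

Pr[intruder | barking] ≈ 0.317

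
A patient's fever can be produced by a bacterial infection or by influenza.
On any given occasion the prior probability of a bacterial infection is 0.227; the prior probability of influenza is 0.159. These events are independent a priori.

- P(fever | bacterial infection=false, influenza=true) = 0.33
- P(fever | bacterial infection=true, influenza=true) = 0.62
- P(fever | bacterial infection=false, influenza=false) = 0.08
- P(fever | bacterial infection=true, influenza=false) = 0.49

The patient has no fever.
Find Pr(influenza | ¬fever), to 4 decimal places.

Pr(influenza | ¬fever) ≈ 0.1214

Enumerate the 4 (bacterial infection, influenza) configurations and weight by the priors:
  P(¬fever) = 0.92*0.773*0.841 + 0.67*0.773*0.159 + 0.51*0.227*0.841 + 0.38*0.227*0.159
        = 0.598086 + 0.082348 + 0.097363 + 0.013715 = 0.791512
Keeping only the influenza-present terms gives 0.096063, so
  P(influenza | ¬fever) = 0.096063 / 0.791512 ≈ 0.1214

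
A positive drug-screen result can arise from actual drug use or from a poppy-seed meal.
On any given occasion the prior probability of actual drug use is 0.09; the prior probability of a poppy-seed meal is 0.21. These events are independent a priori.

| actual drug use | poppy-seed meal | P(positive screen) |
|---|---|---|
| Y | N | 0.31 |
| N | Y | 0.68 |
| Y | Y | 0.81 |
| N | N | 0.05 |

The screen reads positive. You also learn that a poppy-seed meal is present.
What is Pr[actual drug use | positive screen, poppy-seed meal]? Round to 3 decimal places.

Pr[actual drug use | positive screen, poppy-seed meal] ≈ 0.105

P(positive screen | poppy-seed meal) = 0.68·0.91 + 0.81·0.09 = 0.618800 + 0.072900 = 0.691700
Of this, 0.072900 comes from 0.81·0.09 (the actual drug use=true cases).
So P(actual drug use | positive screen, poppy-seed meal) = 0.072900/0.691700 ≈ 0.105.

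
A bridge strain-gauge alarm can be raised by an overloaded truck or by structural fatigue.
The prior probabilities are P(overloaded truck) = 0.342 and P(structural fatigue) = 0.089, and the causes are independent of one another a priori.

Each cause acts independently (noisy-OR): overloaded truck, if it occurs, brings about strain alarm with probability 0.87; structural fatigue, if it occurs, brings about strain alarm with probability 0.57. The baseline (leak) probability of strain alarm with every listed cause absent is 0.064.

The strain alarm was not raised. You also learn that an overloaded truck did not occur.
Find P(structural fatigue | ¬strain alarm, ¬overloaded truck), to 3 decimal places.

P(structural fatigue | ¬strain alarm, ¬overloaded truck) ≈ 0.040

Under noisy-OR, P(strain alarm | causes) = 1 − (1−0.064)·∏(1−qᵢ) over the active causes.
By total probability over both values of structural fatigue:
  P(¬strain alarm | ¬overloaded truck) = 0.936*0.911 + 0.40248*0.089
        = 0.852696 + 0.035821 = 0.888517
Keeping only the structural fatigue-present terms gives 0.035821, so
  P(structural fatigue | ¬strain alarm, ¬overloaded truck) = 0.035821 / 0.888517 ≈ 0.040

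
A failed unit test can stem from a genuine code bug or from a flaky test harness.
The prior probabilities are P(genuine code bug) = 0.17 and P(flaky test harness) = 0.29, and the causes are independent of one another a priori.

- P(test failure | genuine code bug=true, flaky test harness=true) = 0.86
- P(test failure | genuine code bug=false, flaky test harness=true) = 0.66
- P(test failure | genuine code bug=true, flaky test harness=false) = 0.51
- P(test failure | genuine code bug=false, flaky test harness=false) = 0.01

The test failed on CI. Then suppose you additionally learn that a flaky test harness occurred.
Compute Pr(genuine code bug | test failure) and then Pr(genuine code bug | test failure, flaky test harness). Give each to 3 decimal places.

P(test failure) = 0.01*0.83*0.71 + 0.66*0.83*0.29 + 0.51*0.17*0.71 + 0.86*0.17*0.29 = 0.005893 + 0.158862 + 0.061557 + 0.042398 = 0.268710
Of this, 0.103955 comes from 0.061557 + 0.042398 (the genuine code bug=true cases).
P(genuine code bug | test failure) = 0.103955 / 0.268710 ≈ 0.387

With the extra evidence:
Weight on genuine code bug=true, given the evidence: 0.86*0.17 = 0.146200
Denominator P(test failure | flaky test harness): 0.66*0.83 + 0.86*0.17 = 0.694000
P(genuine code bug | test failure, flaky test harness) = 0.146200/0.694000 ≈ 0.211
This is intercausal reasoning (explaining away): once flaky test harness accounts for the test failure, genuine code bug becomes less likely.

Pr(genuine code bug | test failure) ≈ 0.387; Pr(genuine code bug | test failure, flaky test harness) ≈ 0.211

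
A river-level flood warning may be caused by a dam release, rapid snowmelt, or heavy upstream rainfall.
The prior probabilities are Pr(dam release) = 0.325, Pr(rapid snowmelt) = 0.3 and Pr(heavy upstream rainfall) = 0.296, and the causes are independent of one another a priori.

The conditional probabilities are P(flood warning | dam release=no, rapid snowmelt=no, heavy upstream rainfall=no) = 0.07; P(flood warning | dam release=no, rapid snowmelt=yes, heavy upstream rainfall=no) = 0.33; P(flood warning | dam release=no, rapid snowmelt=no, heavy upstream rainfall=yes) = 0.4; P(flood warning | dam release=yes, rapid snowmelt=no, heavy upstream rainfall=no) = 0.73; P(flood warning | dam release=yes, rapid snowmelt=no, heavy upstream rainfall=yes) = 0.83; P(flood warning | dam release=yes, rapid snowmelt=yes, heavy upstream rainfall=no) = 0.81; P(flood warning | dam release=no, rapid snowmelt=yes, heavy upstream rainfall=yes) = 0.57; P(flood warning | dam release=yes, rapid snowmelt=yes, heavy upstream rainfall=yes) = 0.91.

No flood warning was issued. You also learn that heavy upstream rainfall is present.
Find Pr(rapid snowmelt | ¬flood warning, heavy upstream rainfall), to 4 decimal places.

Pr(rapid snowmelt | ¬flood warning, heavy upstream rainfall) ≈ 0.2293

Numerator (weight on configurations with rapid snowmelt): 0.087075 + 0.008775 = 0.095850
Normalizer over all consistent configurations: 0.6·0.675·0.7 + 0.43·0.675·0.3 + 0.17·0.325·0.7 + 0.09·0.325·0.3 = 0.418025
Posterior = 0.095850 / 0.418025 ≈ 0.2293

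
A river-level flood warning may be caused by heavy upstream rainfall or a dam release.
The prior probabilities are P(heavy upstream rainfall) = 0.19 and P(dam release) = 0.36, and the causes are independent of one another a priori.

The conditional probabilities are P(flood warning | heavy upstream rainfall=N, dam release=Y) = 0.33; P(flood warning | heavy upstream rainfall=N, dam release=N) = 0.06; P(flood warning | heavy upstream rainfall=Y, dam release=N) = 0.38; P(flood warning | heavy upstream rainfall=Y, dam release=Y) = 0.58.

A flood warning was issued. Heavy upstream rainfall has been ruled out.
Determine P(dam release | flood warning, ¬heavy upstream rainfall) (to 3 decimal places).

P(dam release | flood warning, ¬heavy upstream rainfall) ≈ 0.756

For the numerator, keep only dam release=true terms: 0.33·0.36 = 0.118800
The normalizing constant is 0.06·0.64 + 0.33·0.36 = 0.157200
Posterior = 0.118800 / 0.157200 ≈ 0.756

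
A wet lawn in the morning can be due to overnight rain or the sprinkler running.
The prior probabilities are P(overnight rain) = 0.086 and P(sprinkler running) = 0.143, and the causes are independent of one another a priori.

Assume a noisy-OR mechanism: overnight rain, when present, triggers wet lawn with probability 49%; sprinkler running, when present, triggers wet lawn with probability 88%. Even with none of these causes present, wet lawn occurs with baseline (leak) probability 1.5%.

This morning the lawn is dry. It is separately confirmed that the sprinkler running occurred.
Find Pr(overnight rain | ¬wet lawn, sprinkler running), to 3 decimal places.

Under noisy-OR, P(wet lawn | causes) = 1 − (1−0.015)·∏(1−qᵢ) over the active causes.
P(¬wet lawn | sprinkler running) = 0.1182*0.914 + 0.060282*0.086 = 0.108035 + 0.005184 = 0.113219
Of this, 0.005184 comes from 0.060282*0.086 (the overnight rain=true cases).
Hence the posterior is 0.005184/0.113219 ≈ 0.046.

Pr(overnight rain | ¬wet lawn, sprinkler running) ≈ 0.046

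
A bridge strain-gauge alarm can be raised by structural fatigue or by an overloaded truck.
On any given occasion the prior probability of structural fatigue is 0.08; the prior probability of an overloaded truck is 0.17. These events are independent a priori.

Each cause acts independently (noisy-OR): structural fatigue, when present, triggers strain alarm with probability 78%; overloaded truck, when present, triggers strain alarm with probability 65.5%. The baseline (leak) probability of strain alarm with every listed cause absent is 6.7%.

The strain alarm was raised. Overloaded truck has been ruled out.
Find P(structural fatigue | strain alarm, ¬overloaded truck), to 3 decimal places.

P(structural fatigue | strain alarm, ¬overloaded truck) ≈ 0.508

Under noisy-OR, P(strain alarm | causes) = 1 − (1−0.067)·∏(1−qᵢ) over the active causes.
For the numerator, keep only structural fatigue=true terms: 0.79474·0.08 = 0.063579
The normalizing constant is 0.067·0.92 + 0.79474·0.08 = 0.125219
Posterior = 0.063579 / 0.125219 ≈ 0.508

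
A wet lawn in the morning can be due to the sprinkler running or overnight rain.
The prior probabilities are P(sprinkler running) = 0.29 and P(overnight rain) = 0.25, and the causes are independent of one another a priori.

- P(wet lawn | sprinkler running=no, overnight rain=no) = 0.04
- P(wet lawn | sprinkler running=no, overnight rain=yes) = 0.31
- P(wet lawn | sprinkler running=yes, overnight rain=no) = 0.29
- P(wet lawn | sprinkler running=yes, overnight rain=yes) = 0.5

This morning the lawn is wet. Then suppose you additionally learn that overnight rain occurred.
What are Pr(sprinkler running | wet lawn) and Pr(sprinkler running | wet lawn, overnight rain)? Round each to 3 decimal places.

Pr(sprinkler running | wet lawn) ≈ 0.565; Pr(sprinkler running | wet lawn, overnight rain) ≈ 0.397

For the numerator, keep only sprinkler running=true terms: 0.063075 + 0.036250 = 0.099325
Denominator P(wet lawn): 0.04·0.71·0.75 + 0.31·0.71·0.25 + 0.29·0.29·0.75 + 0.5·0.29·0.25 = 0.175650
P(sprinkler running | wet lawn) = 0.099325/0.175650 ≈ 0.565

With the extra evidence:
Sum P(wet lawn|·) weighted by the priors over both values of sprinkler running:
  P(wet lawn | overnight rain) = 0.31·0.71 + 0.5·0.29
        = 0.220100 + 0.145000 = 0.365100
Keeping only the sprinkler running-present terms gives 0.145000, so
  P(sprinkler running | wet lawn, overnight rain) = 0.145000 / 0.365100 ≈ 0.397
The drop from 0.565 to 0.397 is the explaining-away (discounting) effect.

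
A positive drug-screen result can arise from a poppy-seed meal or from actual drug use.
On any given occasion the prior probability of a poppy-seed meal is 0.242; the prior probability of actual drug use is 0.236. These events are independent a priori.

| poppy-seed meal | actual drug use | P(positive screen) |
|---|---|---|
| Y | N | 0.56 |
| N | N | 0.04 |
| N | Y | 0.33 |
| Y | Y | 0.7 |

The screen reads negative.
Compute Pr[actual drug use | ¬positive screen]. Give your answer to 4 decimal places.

P(¬positive screen) = 0.96×0.758×0.764 + 0.67×0.758×0.236 + 0.44×0.242×0.764 + 0.3×0.242×0.236 = 0.555948 + 0.119855 + 0.081351 + 0.017134 = 0.774288
Of this, 0.136989 comes from 0.119855 + 0.017134 (the actual drug use=true cases).
P(actual drug use | ¬positive screen) = 0.136989 / 0.774288 ≈ 0.1769

Pr[actual drug use | ¬positive screen] ≈ 0.1769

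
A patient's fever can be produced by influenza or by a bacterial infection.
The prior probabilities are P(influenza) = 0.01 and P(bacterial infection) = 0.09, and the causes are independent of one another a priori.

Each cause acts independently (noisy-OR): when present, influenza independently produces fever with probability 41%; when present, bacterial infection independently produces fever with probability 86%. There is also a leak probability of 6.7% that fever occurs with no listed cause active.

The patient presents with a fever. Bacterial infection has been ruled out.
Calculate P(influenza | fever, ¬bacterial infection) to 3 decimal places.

Under noisy-OR, P(fever | causes) = 1 − (1−0.067)·∏(1−qᵢ) over the active causes.
Numerator (weight on configurations with influenza): 0.44953·0.01 = 0.004495
The normalizing constant is 0.067·0.99 + 0.44953·0.01 = 0.070825
Posterior = 0.004495 / 0.070825 ≈ 0.063

P(influenza | fever, ¬bacterial infection) ≈ 0.063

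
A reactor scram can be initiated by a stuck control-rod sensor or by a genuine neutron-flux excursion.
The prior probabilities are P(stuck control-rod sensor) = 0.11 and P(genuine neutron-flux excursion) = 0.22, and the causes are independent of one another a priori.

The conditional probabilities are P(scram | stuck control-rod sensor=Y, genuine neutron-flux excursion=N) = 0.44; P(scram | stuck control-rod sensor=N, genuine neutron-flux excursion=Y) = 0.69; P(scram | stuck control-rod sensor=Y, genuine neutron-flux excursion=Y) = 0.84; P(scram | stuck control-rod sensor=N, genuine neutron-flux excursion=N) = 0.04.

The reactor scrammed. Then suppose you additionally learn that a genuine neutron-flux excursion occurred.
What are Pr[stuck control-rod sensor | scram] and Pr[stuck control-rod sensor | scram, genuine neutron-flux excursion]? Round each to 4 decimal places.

P(scram) = 0.04·0.89·0.78 + 0.69·0.89·0.22 + 0.44·0.11·0.78 + 0.84·0.11·0.22 = 0.027768 + 0.135102 + 0.037752 + 0.020328 = 0.220950
Of this, 0.058080 comes from 0.037752 + 0.020328 (the stuck control-rod sensor=true cases).
So P(stuck control-rod sensor | scram) = 0.058080/0.220950 ≈ 0.2629.

With the extra evidence:
By total probability over both values of stuck control-rod sensor:
  P(scram | genuine neutron-flux excursion) = 0.69·0.89 + 0.84·0.11
        = 0.614100 + 0.092400 = 0.706500
Configurations with stuck control-rod sensor contribute 0.092400, so
  P(stuck control-rod sensor | scram, genuine neutron-flux excursion) = 0.092400 / 0.706500 ≈ 0.1308

Pr[stuck control-rod sensor | scram] ≈ 0.2629; Pr[stuck control-rod sensor | scram, genuine neutron-flux excursion] ≈ 0.1308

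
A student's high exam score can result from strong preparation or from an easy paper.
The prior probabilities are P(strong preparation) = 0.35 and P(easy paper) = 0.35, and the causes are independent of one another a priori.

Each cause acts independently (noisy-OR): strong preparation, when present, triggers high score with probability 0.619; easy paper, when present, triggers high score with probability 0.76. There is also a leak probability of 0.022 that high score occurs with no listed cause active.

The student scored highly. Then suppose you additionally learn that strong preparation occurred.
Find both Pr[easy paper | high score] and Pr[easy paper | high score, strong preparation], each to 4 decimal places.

Under noisy-OR, P(high score | causes) = 1 − (1−0.022)·∏(1−qᵢ) over the active causes.
Enumerate the 4 (strong preparation, easy paper) configurations and weight by the priors:
  P(high score) = 0.022×0.65×0.65 + 0.76528×0.65×0.35 + 0.627382×0.35×0.65 + 0.910572×0.35×0.35
        = 0.009295 + 0.174101 + 0.142729 + 0.111545 = 0.437670
Keeping only the easy paper-present terms gives 0.285646, so
  P(easy paper | high score) = 0.285646 / 0.437670 ≈ 0.6527

With the extra evidence:
Weight on easy paper=true, given the evidence: 0.910572·0.35 = 0.318700
The normalizing constant is 0.627382·0.65 + 0.910572·0.35 = 0.726498
Posterior = 0.318700 / 0.726498 ≈ 0.4387
The drop from 0.6527 to 0.4387 is the explaining-away (discounting) effect.

Pr[easy paper | high score] ≈ 0.6527; Pr[easy paper | high score, strong preparation] ≈ 0.4387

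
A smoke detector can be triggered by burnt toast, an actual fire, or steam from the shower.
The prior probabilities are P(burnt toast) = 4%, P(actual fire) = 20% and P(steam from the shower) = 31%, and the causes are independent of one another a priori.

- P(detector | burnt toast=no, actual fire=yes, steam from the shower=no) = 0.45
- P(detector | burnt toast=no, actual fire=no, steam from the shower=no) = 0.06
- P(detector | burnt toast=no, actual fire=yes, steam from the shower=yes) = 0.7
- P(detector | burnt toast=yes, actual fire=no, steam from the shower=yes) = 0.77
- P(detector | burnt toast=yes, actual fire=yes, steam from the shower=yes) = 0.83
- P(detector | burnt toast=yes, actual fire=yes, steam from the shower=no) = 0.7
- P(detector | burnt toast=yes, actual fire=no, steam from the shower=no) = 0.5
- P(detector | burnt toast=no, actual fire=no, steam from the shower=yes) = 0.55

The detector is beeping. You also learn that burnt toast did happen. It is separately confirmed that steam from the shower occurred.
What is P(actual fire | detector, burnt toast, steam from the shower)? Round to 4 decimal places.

P(actual fire | detector, burnt toast, steam from the shower) ≈ 0.2123

Enumerate both values of actual fire and weight by the priors:
  P(detector | burnt toast, steam from the shower) = 0.77×0.8 + 0.83×0.2
        = 0.616000 + 0.166000 = 0.782000
The terms with actual fire present sum to 0.166000, so
  P(actual fire | detector, burnt toast, steam from the shower) = 0.166000 / 0.782000 ≈ 0.2123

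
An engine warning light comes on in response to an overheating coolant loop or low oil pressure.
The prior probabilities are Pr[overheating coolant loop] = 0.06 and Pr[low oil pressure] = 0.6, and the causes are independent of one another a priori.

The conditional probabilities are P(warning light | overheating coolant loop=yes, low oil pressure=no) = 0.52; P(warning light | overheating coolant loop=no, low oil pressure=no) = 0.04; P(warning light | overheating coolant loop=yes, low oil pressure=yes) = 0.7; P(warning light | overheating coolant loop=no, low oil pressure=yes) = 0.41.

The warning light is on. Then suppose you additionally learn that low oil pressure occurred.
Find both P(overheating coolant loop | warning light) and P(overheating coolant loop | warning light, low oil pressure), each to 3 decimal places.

P(overheating coolant loop | warning light) ≈ 0.133; P(overheating coolant loop | warning light, low oil pressure) ≈ 0.098

Enumerate the 4 (overheating coolant loop, low oil pressure) configurations and weight by the priors:
  P(warning light) = 0.04*0.94*0.4 + 0.41*0.94*0.6 + 0.52*0.06*0.4 + 0.7*0.06*0.6
        = 0.015040 + 0.231240 + 0.012480 + 0.025200 = 0.283960
Configurations with overheating coolant loop contribute 0.037680, so
  P(overheating coolant loop | warning light) = 0.037680 / 0.283960 ≈ 0.133

With the extra evidence:
P(warning light | low oil pressure) = 0.41·0.94 + 0.7·0.06 = 0.385400 + 0.042000 = 0.427400
The overheating coolant loop-present share is 0.7·0.06 = 0.042000.
So P(overheating coolant loop | warning light, low oil pressure) = 0.042000/0.427400 ≈ 0.098.
— low oil pressure explains away the evidence for overheating coolant loop.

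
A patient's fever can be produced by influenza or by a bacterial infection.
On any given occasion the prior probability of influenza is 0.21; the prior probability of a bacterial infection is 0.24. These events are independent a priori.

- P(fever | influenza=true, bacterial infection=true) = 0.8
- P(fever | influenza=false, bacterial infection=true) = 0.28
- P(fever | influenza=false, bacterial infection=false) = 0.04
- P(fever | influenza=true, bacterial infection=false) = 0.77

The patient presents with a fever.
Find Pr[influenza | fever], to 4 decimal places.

Pr[influenza | fever] ≈ 0.6792

Sum P(fever|·) weighted by the priors over the 4 (influenza, bacterial infection) configurations:
  P(fever) = 0.04·0.79·0.76 + 0.28·0.79·0.24 + 0.77·0.21·0.76 + 0.8·0.21·0.24
        = 0.024016 + 0.053088 + 0.122892 + 0.040320 = 0.240316
Configurations with influenza contribute 0.163212, so
  P(influenza | fever) = 0.163212 / 0.240316 ≈ 0.6792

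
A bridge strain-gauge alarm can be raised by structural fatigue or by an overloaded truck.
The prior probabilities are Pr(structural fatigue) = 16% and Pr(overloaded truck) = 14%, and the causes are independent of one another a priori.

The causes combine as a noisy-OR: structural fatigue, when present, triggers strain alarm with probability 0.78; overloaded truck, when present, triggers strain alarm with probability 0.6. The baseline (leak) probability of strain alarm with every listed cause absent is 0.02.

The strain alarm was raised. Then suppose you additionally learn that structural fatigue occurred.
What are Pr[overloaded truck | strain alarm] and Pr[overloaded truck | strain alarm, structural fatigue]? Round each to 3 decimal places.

Pr[overloaded truck | strain alarm] ≈ 0.429; Pr[overloaded truck | strain alarm, structural fatigue] ≈ 0.159

Under noisy-OR, P(strain alarm | causes) = 1 − (1−0.02)·∏(1−qᵢ) over the active causes.
Sum P(strain alarm|·) weighted by the priors over the 4 (structural fatigue, overloaded truck) configurations:
  P(strain alarm) = 0.02·0.84·0.86 + 0.608·0.84·0.14 + 0.7844·0.16·0.86 + 0.91376·0.16·0.14
        = 0.014448 + 0.071501 + 0.107933 + 0.020468 = 0.214350
Configurations with overloaded truck contribute 0.091969, so
  P(overloaded truck | strain alarm) = 0.091969 / 0.214350 ≈ 0.429

Now condition on the additional information:
For the numerator, keep only overloaded truck=true terms: 0.91376×0.14 = 0.127926
The normalizing constant is 0.7844×0.86 + 0.91376×0.14 = 0.802510
P(overloaded truck | strain alarm, structural fatigue) = 0.127926/0.802510 ≈ 0.159
The drop from 0.429 to 0.159 is the explaining-away (discounting) effect.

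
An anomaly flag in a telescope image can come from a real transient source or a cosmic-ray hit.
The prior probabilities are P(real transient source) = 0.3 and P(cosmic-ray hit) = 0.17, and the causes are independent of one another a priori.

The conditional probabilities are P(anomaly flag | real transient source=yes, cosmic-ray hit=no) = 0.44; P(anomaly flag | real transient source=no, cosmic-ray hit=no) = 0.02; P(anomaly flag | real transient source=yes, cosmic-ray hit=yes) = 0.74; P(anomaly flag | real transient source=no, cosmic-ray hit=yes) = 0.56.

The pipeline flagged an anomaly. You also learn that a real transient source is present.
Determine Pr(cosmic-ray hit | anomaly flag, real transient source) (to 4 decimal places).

Weight on cosmic-ray hit=true, given the evidence: 0.74×0.17 = 0.125800
Normalizer over all consistent configurations: 0.44×0.83 + 0.74×0.17 = 0.491000
P(cosmic-ray hit | anomaly flag, real transient source) = 0.125800/0.491000 ≈ 0.2562

Pr(cosmic-ray hit | anomaly flag, real transient source) ≈ 0.2562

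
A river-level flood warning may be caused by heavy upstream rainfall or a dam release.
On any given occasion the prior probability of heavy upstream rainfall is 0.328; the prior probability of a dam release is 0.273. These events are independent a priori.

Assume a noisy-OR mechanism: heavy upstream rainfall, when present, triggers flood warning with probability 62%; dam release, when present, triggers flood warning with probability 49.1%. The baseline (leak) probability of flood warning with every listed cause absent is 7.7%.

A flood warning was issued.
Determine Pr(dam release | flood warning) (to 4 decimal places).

Under noisy-OR, P(flood warning | causes) = 1 − (1−0.077)·∏(1−qᵢ) over the active causes.
P(flood warning) = 0.077·0.672·0.727 + 0.530193·0.672·0.273 + 0.64926·0.328·0.727 + 0.821473·0.328·0.273 = 0.037618 + 0.097267 + 0.154820 + 0.073558 = 0.363263
Of this, 0.170825 comes from 0.097267 + 0.073558 (the dam release=true cases).
So P(dam release | flood warning) = 0.170825/0.363263 ≈ 0.4703.

Pr(dam release | flood warning) ≈ 0.4703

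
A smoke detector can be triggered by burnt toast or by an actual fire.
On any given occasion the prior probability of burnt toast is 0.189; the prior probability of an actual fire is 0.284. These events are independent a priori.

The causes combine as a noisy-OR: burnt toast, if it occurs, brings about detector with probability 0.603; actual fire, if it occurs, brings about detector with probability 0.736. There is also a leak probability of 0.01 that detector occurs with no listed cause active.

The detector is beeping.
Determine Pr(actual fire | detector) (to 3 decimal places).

Pr(actual fire | detector) ≈ 0.713

Under noisy-OR, P(detector | causes) = 1 − (1−0.01)·∏(1−qᵢ) over the active causes.
Numerator (weight on configurations with actual fire): 0.170127 + 0.048107 = 0.218234
Denominator P(detector): 0.01*0.811*0.716 + 0.73864*0.811*0.284 + 0.60697*0.189*0.716 + 0.89624*0.189*0.284 = 0.306179
Posterior = 0.218234 / 0.306179 ≈ 0.713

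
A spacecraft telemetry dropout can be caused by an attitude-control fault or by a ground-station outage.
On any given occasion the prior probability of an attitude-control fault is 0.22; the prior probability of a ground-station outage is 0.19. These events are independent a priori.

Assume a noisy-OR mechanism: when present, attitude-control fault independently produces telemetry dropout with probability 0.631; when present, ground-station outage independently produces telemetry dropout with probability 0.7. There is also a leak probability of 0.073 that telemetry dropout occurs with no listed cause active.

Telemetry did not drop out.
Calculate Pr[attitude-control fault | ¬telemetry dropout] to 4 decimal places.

Pr[attitude-control fault | ¬telemetry dropout] ≈ 0.0943

Under noisy-OR, P(telemetry dropout | causes) = 1 − (1−0.073)·∏(1−qᵢ) over the active causes.
Weight on attitude-control fault=true, given the evidence: 0.060956 + 0.004289 = 0.065245
Normalizer over all consistent configurations: 0.927·0.78·0.81 + 0.2781·0.78·0.19 + 0.342063·0.22·0.81 + 0.102619·0.22·0.19 = 0.692138
P(attitude-control fault | ¬telemetry dropout) = 0.065245/0.692138 ≈ 0.0943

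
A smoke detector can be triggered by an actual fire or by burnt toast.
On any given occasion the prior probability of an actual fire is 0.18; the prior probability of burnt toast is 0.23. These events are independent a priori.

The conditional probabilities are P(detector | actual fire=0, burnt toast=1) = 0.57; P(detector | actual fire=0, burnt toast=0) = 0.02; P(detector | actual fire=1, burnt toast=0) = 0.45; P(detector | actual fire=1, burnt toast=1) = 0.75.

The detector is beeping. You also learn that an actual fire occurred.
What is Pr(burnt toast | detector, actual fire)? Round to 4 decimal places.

Pr(burnt toast | detector, actual fire) ≈ 0.3324

P(detector | actual fire) = 0.45×0.77 + 0.75×0.23 = 0.346500 + 0.172500 = 0.519000
Of this, 0.172500 comes from 0.75×0.23 (the burnt toast=true cases).
So P(burnt toast | detector, actual fire) = 0.172500/0.519000 ≈ 0.3324.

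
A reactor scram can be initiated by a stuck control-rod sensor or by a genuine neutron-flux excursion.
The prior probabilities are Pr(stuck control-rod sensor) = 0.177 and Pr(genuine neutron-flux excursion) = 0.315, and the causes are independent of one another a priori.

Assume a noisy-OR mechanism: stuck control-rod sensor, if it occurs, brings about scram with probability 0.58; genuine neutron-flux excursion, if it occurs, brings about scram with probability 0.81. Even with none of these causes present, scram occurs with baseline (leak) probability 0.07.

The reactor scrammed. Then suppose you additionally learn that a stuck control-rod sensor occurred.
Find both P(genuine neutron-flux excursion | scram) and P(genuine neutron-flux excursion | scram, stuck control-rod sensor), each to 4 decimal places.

Under noisy-OR, P(scram | causes) = 1 − (1−0.07)·∏(1−qᵢ) over the active causes.
Numerator (weight on configurations with genuine neutron-flux excursion): 0.213436 + 0.051617 = 0.265053
Denominator P(scram): 0.07·0.823·0.685 + 0.8233·0.823·0.315 + 0.6094·0.177·0.685 + 0.925786·0.177·0.315 = 0.378403
Posterior = 0.265053 / 0.378403 ≈ 0.7005

Now also conditioning on stuck control-rod sensor=true:
Sum P(scram|·) weighted by the priors over both values of genuine neutron-flux excursion:
  P(scram | stuck control-rod sensor) = 0.6094×0.685 + 0.925786×0.315
        = 0.417439 + 0.291623 = 0.709062
Configurations with genuine neutron-flux excursion contribute 0.291623, so
  P(genuine neutron-flux excursion | scram, stuck control-rod sensor) = 0.291623 / 0.709062 ≈ 0.4113
This is intercausal reasoning (explaining away): once stuck control-rod sensor accounts for the scram, genuine neutron-flux excursion becomes less likely.

P(genuine neutron-flux excursion | scram) ≈ 0.7005; P(genuine neutron-flux excursion | scram, stuck control-rod sensor) ≈ 0.4113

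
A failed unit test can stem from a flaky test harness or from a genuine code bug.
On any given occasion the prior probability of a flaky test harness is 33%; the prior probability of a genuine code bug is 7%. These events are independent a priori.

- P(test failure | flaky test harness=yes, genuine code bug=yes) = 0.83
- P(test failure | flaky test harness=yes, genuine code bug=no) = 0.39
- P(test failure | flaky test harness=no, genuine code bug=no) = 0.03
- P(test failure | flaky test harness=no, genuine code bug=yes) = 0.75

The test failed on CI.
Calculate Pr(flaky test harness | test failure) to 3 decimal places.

Pr(flaky test harness | test failure) ≈ 0.721

Sum P(test failure|·) weighted by the priors over the 4 (flaky test harness, genuine code bug) configurations:
  P(test failure) = 0.03·0.67·0.93 + 0.75·0.67·0.07 + 0.39·0.33·0.93 + 0.83·0.33·0.07
        = 0.018693 + 0.035175 + 0.119691 + 0.019173 = 0.192732
Keeping only the flaky test harness-present terms gives 0.138864, so
  P(flaky test harness | test failure) = 0.138864 / 0.192732 ≈ 0.721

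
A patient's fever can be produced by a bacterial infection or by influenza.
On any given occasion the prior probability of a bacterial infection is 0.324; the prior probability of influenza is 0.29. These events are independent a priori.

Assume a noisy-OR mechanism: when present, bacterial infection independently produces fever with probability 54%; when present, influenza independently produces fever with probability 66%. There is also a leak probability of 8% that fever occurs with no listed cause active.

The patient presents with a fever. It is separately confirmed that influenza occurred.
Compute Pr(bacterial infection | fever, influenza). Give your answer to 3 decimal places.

Pr(bacterial infection | fever, influenza) ≈ 0.374

Under noisy-OR, P(fever | causes) = 1 − (1−0.08)·∏(1−qᵢ) over the active causes.
P(fever | influenza) = 0.6872×0.676 + 0.856112×0.324 = 0.464547 + 0.277380 = 0.741927
The bacterial infection-present share is 0.856112×0.324 = 0.277380.
Hence the posterior is 0.277380/0.741927 ≈ 0.374.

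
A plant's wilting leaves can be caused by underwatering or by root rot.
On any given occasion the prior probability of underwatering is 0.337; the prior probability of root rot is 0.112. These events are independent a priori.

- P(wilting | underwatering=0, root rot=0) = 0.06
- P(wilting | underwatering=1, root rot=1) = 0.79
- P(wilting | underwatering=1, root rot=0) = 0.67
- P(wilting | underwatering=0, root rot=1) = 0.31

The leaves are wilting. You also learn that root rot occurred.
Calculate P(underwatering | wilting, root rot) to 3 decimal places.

P(underwatering | wilting, root rot) ≈ 0.564

Sum P(wilting|·) weighted by the priors over both values of underwatering:
  P(wilting | root rot) = 0.31*0.663 + 0.79*0.337
        = 0.205530 + 0.266230 = 0.471760
The terms with underwatering present sum to 0.266230, so
  P(underwatering | wilting, root rot) = 0.266230 / 0.471760 ≈ 0.564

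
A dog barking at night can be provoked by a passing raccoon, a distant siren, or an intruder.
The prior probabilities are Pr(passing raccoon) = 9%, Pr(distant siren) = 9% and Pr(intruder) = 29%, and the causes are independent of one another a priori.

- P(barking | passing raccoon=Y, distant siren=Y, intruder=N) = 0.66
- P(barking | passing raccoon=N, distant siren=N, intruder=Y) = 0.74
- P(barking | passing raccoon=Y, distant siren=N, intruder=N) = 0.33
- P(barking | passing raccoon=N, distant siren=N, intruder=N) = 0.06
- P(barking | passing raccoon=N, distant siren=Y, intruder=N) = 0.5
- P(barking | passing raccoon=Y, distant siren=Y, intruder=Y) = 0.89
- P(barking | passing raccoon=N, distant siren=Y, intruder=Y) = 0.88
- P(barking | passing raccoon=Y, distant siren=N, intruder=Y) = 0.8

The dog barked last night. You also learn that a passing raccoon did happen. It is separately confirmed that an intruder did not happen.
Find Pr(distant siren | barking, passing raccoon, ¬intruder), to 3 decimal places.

Pr(distant siren | barking, passing raccoon, ¬intruder) ≈ 0.165

P(barking | passing raccoon, ¬intruder) = 0.33*0.91 + 0.66*0.09 = 0.300300 + 0.059400 = 0.359700
The distant siren-present share is 0.66*0.09 = 0.059400.
So P(distant siren | barking, passing raccoon, ¬intruder) = 0.059400/0.359700 ≈ 0.165.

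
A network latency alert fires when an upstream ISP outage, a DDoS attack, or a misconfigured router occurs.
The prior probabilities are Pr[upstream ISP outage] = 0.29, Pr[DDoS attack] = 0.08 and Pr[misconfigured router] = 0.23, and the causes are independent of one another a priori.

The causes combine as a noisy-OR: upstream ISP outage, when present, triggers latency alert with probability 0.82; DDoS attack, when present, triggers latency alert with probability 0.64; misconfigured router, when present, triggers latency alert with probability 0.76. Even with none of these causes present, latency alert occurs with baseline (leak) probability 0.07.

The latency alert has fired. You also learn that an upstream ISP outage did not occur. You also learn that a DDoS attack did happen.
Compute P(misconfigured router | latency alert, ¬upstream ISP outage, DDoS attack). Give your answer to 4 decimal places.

P(misconfigured router | latency alert, ¬upstream ISP outage, DDoS attack) ≈ 0.2923

Under noisy-OR, P(latency alert | causes) = 1 − (1−0.07)·∏(1−qᵢ) over the active causes.
For the numerator, keep only misconfigured router=true terms: 0.919648×0.23 = 0.211519
The normalizing constant is 0.6652×0.77 + 0.919648×0.23 = 0.723723
P(misconfigured router | latency alert, ¬upstream ISP outage, DDoS attack) = 0.211519/0.723723 ≈ 0.2923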